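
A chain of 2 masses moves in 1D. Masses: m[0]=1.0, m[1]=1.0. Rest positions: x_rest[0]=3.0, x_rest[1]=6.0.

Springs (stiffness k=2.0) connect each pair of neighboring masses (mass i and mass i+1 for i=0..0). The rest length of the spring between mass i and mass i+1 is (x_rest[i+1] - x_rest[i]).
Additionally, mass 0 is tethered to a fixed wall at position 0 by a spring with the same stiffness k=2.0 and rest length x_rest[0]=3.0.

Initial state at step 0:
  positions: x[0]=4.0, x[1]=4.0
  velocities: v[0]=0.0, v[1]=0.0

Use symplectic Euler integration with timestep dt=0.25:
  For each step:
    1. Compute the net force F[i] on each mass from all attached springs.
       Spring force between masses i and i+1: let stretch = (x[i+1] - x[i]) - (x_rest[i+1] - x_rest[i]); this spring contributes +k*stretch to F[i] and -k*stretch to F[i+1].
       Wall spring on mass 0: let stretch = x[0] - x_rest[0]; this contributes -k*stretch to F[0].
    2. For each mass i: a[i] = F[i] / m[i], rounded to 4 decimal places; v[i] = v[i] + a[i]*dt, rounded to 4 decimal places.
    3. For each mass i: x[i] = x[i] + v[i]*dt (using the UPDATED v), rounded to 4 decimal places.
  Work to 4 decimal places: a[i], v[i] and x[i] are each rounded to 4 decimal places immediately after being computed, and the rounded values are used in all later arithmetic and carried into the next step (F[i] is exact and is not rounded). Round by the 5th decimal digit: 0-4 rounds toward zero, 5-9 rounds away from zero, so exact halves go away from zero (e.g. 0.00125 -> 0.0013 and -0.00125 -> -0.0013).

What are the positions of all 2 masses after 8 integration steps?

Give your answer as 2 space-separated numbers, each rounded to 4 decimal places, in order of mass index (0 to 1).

Step 0: x=[4.0000 4.0000] v=[0.0000 0.0000]
Step 1: x=[3.5000 4.3750] v=[-2.0000 1.5000]
Step 2: x=[2.6719 5.0156] v=[-3.3125 2.5625]
Step 3: x=[1.8028 5.7383] v=[-3.4766 2.8907]
Step 4: x=[1.2002 6.3441] v=[-2.4103 2.4230]
Step 5: x=[1.0906 6.6819] v=[-0.4385 1.3511]
Step 6: x=[1.5436 6.6958] v=[1.8119 0.0555]
Step 7: x=[2.4477 6.4407] v=[3.6162 -1.0206]
Step 8: x=[3.5449 6.0614] v=[4.3889 -1.5171]

Answer: 3.5449 6.0614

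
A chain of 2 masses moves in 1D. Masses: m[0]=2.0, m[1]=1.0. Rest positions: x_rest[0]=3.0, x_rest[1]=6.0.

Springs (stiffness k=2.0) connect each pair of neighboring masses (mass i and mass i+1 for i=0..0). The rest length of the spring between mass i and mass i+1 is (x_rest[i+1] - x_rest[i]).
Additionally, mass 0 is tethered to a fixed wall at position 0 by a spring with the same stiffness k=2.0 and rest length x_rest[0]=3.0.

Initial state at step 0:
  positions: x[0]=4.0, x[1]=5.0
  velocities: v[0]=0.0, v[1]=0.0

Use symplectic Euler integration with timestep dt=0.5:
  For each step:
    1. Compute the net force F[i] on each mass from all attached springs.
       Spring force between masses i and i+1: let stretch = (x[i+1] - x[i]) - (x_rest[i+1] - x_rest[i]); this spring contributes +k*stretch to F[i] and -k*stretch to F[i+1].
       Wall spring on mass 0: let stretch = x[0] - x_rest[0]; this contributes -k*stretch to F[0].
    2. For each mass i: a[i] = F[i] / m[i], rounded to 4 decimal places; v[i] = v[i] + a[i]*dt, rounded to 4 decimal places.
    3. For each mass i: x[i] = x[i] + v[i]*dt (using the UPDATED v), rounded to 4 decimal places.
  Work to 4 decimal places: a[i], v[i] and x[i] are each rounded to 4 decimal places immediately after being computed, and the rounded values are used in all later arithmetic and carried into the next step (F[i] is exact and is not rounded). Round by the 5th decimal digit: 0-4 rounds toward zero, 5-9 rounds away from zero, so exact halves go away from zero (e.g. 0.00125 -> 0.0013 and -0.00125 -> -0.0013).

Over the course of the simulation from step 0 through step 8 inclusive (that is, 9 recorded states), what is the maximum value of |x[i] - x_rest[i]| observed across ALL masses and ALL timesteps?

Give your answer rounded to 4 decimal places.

Answer: 1.5292

Derivation:
Step 0: x=[4.0000 5.0000] v=[0.0000 0.0000]
Step 1: x=[3.2500 6.0000] v=[-1.5000 2.0000]
Step 2: x=[2.3750 7.1250] v=[-1.7500 2.2500]
Step 3: x=[2.0938 7.3750] v=[-0.5625 0.5000]
Step 4: x=[2.6094 6.4844] v=[1.0312 -1.7812]
Step 5: x=[3.4414 5.1563] v=[1.6640 -2.6562]
Step 6: x=[3.8418 4.4708] v=[0.8008 -1.3711]
Step 7: x=[3.4390 4.9708] v=[-0.8056 0.9999]
Step 8: x=[2.5594 6.2049] v=[-1.7592 2.4681]
Max displacement = 1.5292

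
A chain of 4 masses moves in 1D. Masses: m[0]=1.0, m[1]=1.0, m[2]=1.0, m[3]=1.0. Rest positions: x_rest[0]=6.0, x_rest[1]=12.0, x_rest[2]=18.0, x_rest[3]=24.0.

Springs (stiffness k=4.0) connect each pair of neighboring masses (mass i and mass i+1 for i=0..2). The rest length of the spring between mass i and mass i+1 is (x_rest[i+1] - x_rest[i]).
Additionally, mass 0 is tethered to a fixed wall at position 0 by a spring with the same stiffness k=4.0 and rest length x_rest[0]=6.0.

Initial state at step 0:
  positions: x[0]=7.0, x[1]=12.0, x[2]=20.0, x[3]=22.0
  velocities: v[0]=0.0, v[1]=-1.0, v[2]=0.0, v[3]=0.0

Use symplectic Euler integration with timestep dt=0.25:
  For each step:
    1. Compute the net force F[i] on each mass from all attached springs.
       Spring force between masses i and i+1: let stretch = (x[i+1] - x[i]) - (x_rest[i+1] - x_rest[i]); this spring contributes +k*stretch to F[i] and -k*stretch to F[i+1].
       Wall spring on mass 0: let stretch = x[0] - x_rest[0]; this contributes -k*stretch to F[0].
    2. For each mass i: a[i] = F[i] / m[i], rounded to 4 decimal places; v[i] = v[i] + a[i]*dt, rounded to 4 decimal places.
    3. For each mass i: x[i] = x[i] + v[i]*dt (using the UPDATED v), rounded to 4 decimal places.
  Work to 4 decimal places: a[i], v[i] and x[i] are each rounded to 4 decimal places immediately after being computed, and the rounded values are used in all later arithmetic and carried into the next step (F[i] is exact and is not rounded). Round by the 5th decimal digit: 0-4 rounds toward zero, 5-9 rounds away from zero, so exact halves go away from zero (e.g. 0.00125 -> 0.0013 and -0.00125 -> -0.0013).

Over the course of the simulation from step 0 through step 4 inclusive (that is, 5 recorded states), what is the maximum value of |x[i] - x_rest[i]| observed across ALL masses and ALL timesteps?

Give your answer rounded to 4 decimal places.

Step 0: x=[7.0000 12.0000 20.0000 22.0000] v=[0.0000 -1.0000 0.0000 0.0000]
Step 1: x=[6.5000 12.5000 18.5000 23.0000] v=[-2.0000 2.0000 -6.0000 4.0000]
Step 2: x=[5.8750 13.0000 16.6250 24.3750] v=[-2.5000 2.0000 -7.5000 5.5000]
Step 3: x=[5.5625 12.6250 15.7813 25.3125] v=[-1.2500 -1.5000 -3.3750 3.7500]
Step 4: x=[5.6250 11.2735 16.5313 25.3672] v=[0.2500 -5.4062 2.9999 0.2188]
Max displacement = 2.2187

Answer: 2.2187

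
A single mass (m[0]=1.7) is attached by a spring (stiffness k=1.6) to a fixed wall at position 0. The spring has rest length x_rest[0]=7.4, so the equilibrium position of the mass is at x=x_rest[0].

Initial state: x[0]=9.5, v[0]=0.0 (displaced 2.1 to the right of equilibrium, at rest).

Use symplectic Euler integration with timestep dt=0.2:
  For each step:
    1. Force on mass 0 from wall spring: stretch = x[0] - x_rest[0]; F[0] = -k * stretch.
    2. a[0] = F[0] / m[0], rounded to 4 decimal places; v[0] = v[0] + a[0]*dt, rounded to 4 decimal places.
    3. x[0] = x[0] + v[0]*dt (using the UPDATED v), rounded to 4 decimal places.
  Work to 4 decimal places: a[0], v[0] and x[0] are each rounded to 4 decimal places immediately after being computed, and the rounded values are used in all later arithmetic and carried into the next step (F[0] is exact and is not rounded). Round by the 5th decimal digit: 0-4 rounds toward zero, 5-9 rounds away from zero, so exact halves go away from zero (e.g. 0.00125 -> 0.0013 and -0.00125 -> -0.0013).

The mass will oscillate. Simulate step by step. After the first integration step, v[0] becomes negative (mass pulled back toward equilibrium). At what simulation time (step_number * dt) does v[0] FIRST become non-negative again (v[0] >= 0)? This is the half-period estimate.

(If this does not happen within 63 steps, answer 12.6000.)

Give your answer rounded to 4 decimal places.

Step 0: x=[9.5000] v=[0.0000]
Step 1: x=[9.4209] v=[-0.3953]
Step 2: x=[9.2658] v=[-0.7757]
Step 3: x=[9.0404] v=[-1.1269]
Step 4: x=[8.7533] v=[-1.4357]
Step 5: x=[8.4152] v=[-1.6904]
Step 6: x=[8.0389] v=[-1.8815]
Step 7: x=[7.6385] v=[-2.0018]
Step 8: x=[7.2292] v=[-2.0467]
Step 9: x=[6.8263] v=[-2.0145]
Step 10: x=[6.4450] v=[-1.9065]
Step 11: x=[6.0997] v=[-1.7267]
Step 12: x=[5.8033] v=[-1.4819]
Step 13: x=[5.5670] v=[-1.1813]
Step 14: x=[5.3997] v=[-0.8363]
Step 15: x=[5.3077] v=[-0.4598]
Step 16: x=[5.2945] v=[-0.0660]
Step 17: x=[5.3606] v=[0.3303]
First v>=0 after going negative at step 17, time=3.4000

Answer: 3.4000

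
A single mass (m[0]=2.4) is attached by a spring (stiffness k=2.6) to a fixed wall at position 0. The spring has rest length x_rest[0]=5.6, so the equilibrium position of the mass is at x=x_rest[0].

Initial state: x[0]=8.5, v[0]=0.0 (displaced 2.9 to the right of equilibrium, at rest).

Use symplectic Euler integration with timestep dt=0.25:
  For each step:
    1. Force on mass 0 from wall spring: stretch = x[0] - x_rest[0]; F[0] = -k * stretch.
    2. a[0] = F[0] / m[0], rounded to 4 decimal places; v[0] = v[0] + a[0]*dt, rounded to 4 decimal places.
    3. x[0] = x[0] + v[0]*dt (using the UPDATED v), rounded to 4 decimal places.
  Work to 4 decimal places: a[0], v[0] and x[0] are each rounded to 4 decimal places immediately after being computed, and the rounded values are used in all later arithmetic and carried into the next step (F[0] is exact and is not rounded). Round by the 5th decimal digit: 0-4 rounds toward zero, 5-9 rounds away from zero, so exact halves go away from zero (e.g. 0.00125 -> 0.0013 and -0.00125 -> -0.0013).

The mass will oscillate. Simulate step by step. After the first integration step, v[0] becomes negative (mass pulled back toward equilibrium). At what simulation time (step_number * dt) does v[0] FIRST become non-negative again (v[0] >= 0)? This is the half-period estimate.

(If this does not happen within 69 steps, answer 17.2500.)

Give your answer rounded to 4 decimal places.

Answer: 3.2500

Derivation:
Step 0: x=[8.5000] v=[0.0000]
Step 1: x=[8.3037] v=[-0.7854]
Step 2: x=[7.9243] v=[-1.5177]
Step 3: x=[7.3875] v=[-2.1472]
Step 4: x=[6.7297] v=[-2.6313]
Step 5: x=[5.9954] v=[-2.9373]
Step 6: x=[5.2343] v=[-3.0444]
Step 7: x=[4.4980] v=[-2.9454]
Step 8: x=[3.8363] v=[-2.6470]
Step 9: x=[3.2940] v=[-2.1693]
Step 10: x=[2.9078] v=[-1.5448]
Step 11: x=[2.7039] v=[-0.8157]
Step 12: x=[2.6961] v=[-0.0314]
Step 13: x=[2.8849] v=[0.7551]
First v>=0 after going negative at step 13, time=3.2500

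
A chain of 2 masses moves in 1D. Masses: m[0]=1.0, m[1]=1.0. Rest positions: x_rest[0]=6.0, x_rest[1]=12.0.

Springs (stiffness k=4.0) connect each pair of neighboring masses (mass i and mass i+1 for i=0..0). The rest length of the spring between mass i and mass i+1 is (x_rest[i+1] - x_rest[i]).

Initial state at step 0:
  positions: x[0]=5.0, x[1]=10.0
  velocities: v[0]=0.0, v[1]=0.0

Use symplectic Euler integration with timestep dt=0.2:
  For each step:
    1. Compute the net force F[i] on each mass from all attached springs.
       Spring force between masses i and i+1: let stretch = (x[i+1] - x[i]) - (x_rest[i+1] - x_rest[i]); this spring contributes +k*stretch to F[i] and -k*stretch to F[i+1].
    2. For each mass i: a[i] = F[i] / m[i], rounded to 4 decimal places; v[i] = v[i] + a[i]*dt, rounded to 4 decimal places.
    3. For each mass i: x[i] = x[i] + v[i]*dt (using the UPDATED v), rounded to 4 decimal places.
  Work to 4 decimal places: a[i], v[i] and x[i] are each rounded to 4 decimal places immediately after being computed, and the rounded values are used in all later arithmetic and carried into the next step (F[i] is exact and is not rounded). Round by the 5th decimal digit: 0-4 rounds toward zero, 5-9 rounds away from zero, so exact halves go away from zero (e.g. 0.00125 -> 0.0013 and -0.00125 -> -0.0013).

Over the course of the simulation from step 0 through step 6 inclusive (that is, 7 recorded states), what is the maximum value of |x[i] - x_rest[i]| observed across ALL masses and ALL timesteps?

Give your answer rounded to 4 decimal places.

Step 0: x=[5.0000 10.0000] v=[0.0000 0.0000]
Step 1: x=[4.8400 10.1600] v=[-0.8000 0.8000]
Step 2: x=[4.5712 10.4288] v=[-1.3440 1.3440]
Step 3: x=[4.2796 10.7204] v=[-1.4579 1.4579]
Step 4: x=[4.0585 10.9415] v=[-1.1053 1.1053]
Step 5: x=[3.9787 11.0213] v=[-0.3989 0.3989]
Step 6: x=[4.0657 10.9343] v=[0.4352 -0.4352]
Max displacement = 2.0213

Answer: 2.0213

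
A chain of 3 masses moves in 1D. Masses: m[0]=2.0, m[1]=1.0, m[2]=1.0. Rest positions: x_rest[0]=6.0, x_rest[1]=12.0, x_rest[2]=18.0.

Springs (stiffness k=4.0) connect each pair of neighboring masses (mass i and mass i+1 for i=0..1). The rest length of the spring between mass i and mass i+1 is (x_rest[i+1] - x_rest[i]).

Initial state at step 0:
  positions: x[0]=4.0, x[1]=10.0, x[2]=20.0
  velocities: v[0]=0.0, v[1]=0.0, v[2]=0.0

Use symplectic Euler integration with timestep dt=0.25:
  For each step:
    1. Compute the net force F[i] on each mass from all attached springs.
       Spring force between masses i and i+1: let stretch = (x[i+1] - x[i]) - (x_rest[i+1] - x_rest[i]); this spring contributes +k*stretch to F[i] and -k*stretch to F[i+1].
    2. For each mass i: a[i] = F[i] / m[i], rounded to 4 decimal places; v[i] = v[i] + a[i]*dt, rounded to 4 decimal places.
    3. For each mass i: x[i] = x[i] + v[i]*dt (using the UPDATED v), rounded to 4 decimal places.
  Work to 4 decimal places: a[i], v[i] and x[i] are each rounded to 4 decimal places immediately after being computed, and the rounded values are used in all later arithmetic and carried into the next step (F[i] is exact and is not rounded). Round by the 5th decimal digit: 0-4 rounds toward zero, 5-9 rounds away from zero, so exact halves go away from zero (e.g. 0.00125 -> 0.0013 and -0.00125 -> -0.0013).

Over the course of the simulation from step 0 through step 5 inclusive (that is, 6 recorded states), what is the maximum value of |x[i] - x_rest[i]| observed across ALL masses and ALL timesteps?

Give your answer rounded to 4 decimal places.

Step 0: x=[4.0000 10.0000 20.0000] v=[0.0000 0.0000 0.0000]
Step 1: x=[4.0000 11.0000 19.0000] v=[0.0000 4.0000 -4.0000]
Step 2: x=[4.1250 12.2500 17.5000] v=[0.5000 5.0000 -6.0000]
Step 3: x=[4.5156 12.7813 16.1875] v=[1.5625 2.1250 -5.2500]
Step 4: x=[5.1895 12.0977 15.5235] v=[2.6954 -2.7345 -2.6562]
Step 5: x=[5.9769 10.5435 15.5030] v=[3.1495 -6.2169 -0.0820]
Max displacement = 2.4970

Answer: 2.4970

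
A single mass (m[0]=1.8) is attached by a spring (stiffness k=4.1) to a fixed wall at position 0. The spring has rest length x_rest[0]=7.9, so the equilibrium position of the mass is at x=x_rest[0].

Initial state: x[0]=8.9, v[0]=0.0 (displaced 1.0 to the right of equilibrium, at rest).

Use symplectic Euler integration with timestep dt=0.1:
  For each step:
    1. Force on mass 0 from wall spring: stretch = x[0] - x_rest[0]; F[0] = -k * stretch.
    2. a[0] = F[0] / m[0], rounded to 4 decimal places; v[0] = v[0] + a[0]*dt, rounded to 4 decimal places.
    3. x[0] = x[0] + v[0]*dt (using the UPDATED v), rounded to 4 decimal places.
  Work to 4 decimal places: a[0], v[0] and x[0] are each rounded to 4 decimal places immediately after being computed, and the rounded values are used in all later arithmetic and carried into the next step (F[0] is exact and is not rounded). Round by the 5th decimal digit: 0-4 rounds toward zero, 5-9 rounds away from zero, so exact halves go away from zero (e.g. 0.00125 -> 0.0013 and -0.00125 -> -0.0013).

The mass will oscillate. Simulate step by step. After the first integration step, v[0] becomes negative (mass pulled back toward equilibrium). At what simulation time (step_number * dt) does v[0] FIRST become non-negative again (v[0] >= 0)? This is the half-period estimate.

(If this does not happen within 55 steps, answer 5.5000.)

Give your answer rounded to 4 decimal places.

Answer: 2.1000

Derivation:
Step 0: x=[8.9000] v=[0.0000]
Step 1: x=[8.8772] v=[-0.2278]
Step 2: x=[8.8322] v=[-0.4504]
Step 3: x=[8.7659] v=[-0.6627]
Step 4: x=[8.6799] v=[-0.8599]
Step 5: x=[8.5762] v=[-1.0375]
Step 6: x=[8.4571] v=[-1.1915]
Step 7: x=[8.3253] v=[-1.3184]
Step 8: x=[8.1838] v=[-1.4153]
Step 9: x=[8.0358] v=[-1.4799]
Step 10: x=[7.8847] v=[-1.5108]
Step 11: x=[7.7340] v=[-1.5073]
Step 12: x=[7.5871] v=[-1.4695]
Step 13: x=[7.4473] v=[-1.3982]
Step 14: x=[7.3178] v=[-1.2951]
Step 15: x=[7.2016] v=[-1.1625]
Step 16: x=[7.1013] v=[-1.0034]
Step 17: x=[7.0192] v=[-0.8215]
Step 18: x=[6.9571] v=[-0.6209]
Step 19: x=[6.9165] v=[-0.4061]
Step 20: x=[6.8983] v=[-0.1821]
Step 21: x=[6.9029] v=[0.0461]
First v>=0 after going negative at step 21, time=2.1000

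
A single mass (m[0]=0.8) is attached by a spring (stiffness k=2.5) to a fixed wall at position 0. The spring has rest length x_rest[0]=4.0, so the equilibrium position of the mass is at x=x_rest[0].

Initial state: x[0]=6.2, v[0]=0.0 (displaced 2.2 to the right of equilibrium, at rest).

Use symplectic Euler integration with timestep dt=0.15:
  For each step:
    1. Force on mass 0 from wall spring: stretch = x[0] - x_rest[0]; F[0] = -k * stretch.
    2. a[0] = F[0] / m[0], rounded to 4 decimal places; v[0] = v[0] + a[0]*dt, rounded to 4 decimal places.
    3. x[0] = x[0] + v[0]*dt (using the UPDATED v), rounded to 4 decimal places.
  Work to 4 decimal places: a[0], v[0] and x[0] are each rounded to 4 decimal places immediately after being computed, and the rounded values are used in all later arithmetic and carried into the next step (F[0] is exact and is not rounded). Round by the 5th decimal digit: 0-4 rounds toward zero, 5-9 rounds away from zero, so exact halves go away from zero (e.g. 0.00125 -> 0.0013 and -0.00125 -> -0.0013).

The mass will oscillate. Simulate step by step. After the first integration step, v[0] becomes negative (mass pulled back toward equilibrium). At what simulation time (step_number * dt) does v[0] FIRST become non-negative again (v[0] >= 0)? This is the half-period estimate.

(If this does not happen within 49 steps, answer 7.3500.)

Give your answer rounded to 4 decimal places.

Step 0: x=[6.2000] v=[0.0000]
Step 1: x=[6.0453] v=[-1.0313]
Step 2: x=[5.7468] v=[-1.9900]
Step 3: x=[5.3255] v=[-2.8088]
Step 4: x=[4.8110] v=[-3.4301]
Step 5: x=[4.2395] v=[-3.8103]
Step 6: x=[3.6511] v=[-3.9226]
Step 7: x=[3.0872] v=[-3.7591]
Step 8: x=[2.5875] v=[-3.3312]
Step 9: x=[2.1871] v=[-2.6691]
Step 10: x=[1.9142] v=[-1.8193]
Step 11: x=[1.7880] v=[-0.8416]
Step 12: x=[1.8173] v=[0.1953]
First v>=0 after going negative at step 12, time=1.8000

Answer: 1.8000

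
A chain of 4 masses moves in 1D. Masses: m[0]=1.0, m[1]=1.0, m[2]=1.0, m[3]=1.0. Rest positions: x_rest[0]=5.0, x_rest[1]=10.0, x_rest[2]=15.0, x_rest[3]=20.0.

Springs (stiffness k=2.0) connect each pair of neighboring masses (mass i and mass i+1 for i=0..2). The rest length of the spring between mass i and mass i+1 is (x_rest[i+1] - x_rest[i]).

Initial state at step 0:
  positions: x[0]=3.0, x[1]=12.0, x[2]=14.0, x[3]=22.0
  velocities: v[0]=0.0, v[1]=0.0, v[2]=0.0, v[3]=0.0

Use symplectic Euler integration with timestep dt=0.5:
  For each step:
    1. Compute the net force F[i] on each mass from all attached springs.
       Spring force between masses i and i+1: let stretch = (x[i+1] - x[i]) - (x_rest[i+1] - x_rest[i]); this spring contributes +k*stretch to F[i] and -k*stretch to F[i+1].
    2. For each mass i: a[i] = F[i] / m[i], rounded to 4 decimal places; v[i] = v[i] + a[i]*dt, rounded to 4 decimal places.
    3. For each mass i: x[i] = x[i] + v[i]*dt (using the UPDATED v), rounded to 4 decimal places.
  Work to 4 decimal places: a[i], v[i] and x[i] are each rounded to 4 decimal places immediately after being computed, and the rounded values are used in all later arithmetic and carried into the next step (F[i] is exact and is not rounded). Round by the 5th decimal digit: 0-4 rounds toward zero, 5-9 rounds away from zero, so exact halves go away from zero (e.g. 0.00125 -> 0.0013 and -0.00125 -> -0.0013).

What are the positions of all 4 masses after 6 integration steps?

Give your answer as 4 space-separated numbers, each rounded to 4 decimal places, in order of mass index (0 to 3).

Step 0: x=[3.0000 12.0000 14.0000 22.0000] v=[0.0000 0.0000 0.0000 0.0000]
Step 1: x=[5.0000 8.5000 17.0000 20.5000] v=[4.0000 -7.0000 6.0000 -3.0000]
Step 2: x=[6.2500 7.5000 17.5000 19.7500] v=[2.5000 -2.0000 1.0000 -1.5000]
Step 3: x=[5.6250 10.8750 14.1250 20.3750] v=[-1.2500 6.7500 -6.7500 1.2500]
Step 4: x=[5.1250 13.2500 12.2500 20.3750] v=[-1.0000 4.7500 -3.7500 0.0000]
Step 5: x=[6.1875 11.0625 14.9375 18.8125] v=[2.1250 -4.3750 5.3750 -3.1250]
Step 6: x=[7.1875 8.3750 17.6250 17.8125] v=[2.0000 -5.3750 5.3750 -2.0000]

Answer: 7.1875 8.3750 17.6250 17.8125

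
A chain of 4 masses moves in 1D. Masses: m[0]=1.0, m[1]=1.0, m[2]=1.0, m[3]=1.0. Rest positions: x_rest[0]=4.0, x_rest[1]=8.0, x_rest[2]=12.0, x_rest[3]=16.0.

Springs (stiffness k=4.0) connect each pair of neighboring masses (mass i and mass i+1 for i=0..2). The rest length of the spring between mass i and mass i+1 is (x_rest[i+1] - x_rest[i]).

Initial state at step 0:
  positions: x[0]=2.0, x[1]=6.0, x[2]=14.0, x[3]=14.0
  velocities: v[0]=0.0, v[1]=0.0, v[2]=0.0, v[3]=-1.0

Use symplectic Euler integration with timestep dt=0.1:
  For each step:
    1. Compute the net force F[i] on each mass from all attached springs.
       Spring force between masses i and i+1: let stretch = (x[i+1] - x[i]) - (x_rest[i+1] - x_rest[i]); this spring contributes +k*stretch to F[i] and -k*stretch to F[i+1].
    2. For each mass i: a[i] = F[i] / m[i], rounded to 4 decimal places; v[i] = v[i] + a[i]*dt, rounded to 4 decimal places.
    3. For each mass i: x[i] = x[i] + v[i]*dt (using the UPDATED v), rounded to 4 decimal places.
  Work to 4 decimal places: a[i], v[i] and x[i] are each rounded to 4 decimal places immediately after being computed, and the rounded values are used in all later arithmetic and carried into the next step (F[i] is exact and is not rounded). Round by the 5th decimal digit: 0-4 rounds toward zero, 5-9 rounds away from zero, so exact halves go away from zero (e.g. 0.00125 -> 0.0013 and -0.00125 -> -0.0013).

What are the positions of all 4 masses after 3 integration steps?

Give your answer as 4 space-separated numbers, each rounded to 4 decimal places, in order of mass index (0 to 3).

Step 0: x=[2.0000 6.0000 14.0000 14.0000] v=[0.0000 0.0000 0.0000 -1.0000]
Step 1: x=[2.0000 6.1600 13.6800 14.0600] v=[0.0000 1.6000 -3.2000 0.6000]
Step 2: x=[2.0064 6.4544 13.0744 14.2648] v=[0.0640 2.9440 -6.0560 2.0480]
Step 3: x=[2.0307 6.8357 12.2516 14.5820] v=[0.2432 3.8128 -8.2278 3.1718]

Answer: 2.0307 6.8357 12.2516 14.5820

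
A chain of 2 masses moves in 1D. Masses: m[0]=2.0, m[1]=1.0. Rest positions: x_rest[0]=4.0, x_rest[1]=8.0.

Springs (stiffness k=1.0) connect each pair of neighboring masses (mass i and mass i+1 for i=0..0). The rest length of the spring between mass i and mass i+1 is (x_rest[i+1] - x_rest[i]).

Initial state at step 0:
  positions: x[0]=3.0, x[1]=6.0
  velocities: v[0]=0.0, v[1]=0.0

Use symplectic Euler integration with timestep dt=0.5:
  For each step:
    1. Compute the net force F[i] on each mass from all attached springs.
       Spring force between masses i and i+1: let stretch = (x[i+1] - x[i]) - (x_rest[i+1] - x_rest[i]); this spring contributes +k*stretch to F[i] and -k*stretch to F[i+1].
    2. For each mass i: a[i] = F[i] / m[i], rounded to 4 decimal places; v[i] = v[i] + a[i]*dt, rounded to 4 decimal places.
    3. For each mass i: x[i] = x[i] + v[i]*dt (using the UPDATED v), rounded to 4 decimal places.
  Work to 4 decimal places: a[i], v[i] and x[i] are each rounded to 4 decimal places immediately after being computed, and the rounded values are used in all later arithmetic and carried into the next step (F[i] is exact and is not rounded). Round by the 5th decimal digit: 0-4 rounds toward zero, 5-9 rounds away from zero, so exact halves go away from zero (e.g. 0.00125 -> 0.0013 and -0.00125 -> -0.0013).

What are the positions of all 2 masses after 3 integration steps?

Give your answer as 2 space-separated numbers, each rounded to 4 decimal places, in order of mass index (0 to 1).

Step 0: x=[3.0000 6.0000] v=[0.0000 0.0000]
Step 1: x=[2.8750 6.2500] v=[-0.2500 0.5000]
Step 2: x=[2.6719 6.6563] v=[-0.4063 0.8125]
Step 3: x=[2.4668 7.0665] v=[-0.4102 0.8203]

Answer: 2.4668 7.0665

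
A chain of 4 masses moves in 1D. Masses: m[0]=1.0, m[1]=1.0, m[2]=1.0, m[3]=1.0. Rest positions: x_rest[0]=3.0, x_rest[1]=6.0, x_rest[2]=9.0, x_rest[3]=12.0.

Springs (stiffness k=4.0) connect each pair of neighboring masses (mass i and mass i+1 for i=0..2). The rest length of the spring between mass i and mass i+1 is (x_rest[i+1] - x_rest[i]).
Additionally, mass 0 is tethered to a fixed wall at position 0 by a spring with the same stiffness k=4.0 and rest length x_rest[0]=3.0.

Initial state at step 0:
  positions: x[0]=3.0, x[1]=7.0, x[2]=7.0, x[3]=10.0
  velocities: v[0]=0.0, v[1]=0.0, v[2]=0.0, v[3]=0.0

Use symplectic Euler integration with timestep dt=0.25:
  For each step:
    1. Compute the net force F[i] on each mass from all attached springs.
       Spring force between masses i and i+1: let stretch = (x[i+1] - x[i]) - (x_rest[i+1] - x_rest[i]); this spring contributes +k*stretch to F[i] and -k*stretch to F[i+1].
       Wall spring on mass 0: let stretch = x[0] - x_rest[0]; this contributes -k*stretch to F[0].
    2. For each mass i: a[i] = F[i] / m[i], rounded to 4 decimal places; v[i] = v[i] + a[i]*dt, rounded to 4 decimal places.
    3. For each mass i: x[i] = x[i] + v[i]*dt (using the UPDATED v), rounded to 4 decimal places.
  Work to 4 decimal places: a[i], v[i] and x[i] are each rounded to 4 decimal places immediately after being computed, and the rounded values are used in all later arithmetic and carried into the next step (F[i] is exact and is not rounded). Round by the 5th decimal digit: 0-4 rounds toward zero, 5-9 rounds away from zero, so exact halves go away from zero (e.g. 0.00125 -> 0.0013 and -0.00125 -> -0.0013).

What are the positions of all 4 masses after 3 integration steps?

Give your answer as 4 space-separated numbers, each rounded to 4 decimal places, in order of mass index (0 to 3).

Step 0: x=[3.0000 7.0000 7.0000 10.0000] v=[0.0000 0.0000 0.0000 0.0000]
Step 1: x=[3.2500 6.0000 7.7500 10.0000] v=[1.0000 -4.0000 3.0000 0.0000]
Step 2: x=[3.3750 4.7500 8.6250 10.1875] v=[0.5000 -5.0000 3.5000 0.7500]
Step 3: x=[3.0000 4.1250 8.9219 10.7344] v=[-1.5000 -2.5000 1.1875 2.1875]

Answer: 3.0000 4.1250 8.9219 10.7344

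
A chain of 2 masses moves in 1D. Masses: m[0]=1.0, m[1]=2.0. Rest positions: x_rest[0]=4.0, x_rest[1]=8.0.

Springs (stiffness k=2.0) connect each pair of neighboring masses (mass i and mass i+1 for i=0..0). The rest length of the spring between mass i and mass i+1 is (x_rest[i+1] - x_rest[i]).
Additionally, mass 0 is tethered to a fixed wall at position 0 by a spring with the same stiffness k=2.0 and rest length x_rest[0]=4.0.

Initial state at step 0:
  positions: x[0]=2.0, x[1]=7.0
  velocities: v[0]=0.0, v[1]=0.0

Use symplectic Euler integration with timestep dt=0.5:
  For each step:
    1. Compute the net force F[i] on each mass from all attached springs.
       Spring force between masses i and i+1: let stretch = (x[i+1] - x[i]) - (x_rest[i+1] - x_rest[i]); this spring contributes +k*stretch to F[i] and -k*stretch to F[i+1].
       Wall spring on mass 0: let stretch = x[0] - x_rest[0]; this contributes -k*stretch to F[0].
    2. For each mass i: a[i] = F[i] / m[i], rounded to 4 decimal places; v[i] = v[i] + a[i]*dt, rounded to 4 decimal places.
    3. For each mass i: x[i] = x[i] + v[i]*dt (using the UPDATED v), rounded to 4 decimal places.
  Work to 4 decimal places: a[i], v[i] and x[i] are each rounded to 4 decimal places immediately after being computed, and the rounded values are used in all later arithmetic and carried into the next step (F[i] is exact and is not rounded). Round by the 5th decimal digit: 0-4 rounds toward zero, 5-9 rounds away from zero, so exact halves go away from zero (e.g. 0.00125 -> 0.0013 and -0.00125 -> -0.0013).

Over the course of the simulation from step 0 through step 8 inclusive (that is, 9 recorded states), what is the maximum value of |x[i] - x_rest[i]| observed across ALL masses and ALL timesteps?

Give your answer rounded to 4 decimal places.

Answer: 2.1834

Derivation:
Step 0: x=[2.0000 7.0000] v=[0.0000 0.0000]
Step 1: x=[3.5000 6.7500] v=[3.0000 -0.5000]
Step 2: x=[4.8750 6.6875] v=[2.7500 -0.1250]
Step 3: x=[4.7188 7.1719] v=[-0.3125 0.9688]
Step 4: x=[3.4297 8.0431] v=[-2.5782 1.7423]
Step 5: x=[2.7325 8.7609] v=[-1.3945 1.4356]
Step 6: x=[3.6832 8.9716] v=[1.9014 0.4214]
Step 7: x=[5.4365 8.8602] v=[3.5066 -0.2228]
Step 8: x=[6.1834 8.8929] v=[1.4938 0.0654]
Max displacement = 2.1834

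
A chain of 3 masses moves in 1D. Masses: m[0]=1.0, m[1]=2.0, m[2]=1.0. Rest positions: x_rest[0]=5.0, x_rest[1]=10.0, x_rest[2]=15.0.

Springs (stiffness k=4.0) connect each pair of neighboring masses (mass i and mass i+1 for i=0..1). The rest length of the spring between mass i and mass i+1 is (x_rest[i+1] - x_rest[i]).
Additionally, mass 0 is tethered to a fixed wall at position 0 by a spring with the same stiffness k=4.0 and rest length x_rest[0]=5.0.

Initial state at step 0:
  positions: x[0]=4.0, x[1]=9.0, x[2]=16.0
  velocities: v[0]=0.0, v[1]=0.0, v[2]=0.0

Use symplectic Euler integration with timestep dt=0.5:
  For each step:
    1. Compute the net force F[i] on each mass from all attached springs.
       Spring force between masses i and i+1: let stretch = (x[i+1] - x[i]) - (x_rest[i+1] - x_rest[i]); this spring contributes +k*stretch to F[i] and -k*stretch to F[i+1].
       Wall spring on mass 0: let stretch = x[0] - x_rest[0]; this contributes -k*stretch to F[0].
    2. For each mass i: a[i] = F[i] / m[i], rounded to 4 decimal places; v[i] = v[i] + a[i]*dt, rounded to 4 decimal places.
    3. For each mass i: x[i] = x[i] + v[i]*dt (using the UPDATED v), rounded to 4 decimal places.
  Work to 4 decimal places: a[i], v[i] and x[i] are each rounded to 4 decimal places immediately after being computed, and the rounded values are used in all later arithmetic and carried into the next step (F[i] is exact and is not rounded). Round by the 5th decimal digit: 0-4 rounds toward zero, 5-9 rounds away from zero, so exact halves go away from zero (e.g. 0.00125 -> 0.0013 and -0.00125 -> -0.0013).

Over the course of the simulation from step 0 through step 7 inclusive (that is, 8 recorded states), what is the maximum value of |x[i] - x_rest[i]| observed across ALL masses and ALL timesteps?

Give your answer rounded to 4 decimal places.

Answer: 2.0000

Derivation:
Step 0: x=[4.0000 9.0000 16.0000] v=[0.0000 0.0000 0.0000]
Step 1: x=[5.0000 10.0000 14.0000] v=[2.0000 2.0000 -4.0000]
Step 2: x=[6.0000 10.5000 13.0000] v=[2.0000 1.0000 -2.0000]
Step 3: x=[5.5000 10.0000 14.5000] v=[-1.0000 -1.0000 3.0000]
Step 4: x=[4.0000 9.5000 16.5000] v=[-3.0000 -1.0000 4.0000]
Step 5: x=[4.0000 9.7500 16.5000] v=[0.0000 0.5000 0.0000]
Step 6: x=[5.7500 10.5000 14.7500] v=[3.5000 1.5000 -3.5000]
Step 7: x=[6.5000 11.0000 13.7500] v=[1.5000 1.0000 -2.0000]
Max displacement = 2.0000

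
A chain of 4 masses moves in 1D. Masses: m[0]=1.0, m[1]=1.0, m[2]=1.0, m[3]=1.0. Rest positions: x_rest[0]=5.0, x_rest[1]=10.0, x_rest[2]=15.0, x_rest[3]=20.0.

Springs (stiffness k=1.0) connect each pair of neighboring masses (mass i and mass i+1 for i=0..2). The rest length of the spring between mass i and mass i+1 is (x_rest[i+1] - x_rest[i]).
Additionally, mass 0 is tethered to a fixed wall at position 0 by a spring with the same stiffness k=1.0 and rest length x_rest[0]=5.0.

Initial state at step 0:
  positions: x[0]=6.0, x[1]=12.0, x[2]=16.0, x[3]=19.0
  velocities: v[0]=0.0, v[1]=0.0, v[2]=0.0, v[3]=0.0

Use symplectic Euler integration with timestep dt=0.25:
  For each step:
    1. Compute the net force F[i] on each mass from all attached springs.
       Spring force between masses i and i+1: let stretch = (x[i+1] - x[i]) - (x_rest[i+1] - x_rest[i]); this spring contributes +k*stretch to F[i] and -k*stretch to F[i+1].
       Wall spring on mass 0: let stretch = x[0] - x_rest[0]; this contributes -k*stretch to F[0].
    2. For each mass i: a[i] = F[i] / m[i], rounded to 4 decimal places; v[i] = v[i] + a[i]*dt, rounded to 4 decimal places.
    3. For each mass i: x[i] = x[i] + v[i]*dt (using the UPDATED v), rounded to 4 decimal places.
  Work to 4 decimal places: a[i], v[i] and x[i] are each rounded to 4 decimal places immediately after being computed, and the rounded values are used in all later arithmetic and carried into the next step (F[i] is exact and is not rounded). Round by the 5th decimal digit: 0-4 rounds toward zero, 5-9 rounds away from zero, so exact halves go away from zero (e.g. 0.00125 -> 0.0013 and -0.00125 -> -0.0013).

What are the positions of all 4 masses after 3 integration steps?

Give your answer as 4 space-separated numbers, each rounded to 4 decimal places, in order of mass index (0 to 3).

Answer: 5.9627 11.3071 15.6631 19.6927

Derivation:
Step 0: x=[6.0000 12.0000 16.0000 19.0000] v=[0.0000 0.0000 0.0000 0.0000]
Step 1: x=[6.0000 11.8750 15.9375 19.1250] v=[0.0000 -0.5000 -0.2500 0.5000]
Step 2: x=[5.9922 11.6367 15.8203 19.3633] v=[-0.0313 -0.9531 -0.4688 0.9531]
Step 3: x=[5.9627 11.3071 15.6631 19.6927] v=[-0.1182 -1.3183 -0.6290 1.3174]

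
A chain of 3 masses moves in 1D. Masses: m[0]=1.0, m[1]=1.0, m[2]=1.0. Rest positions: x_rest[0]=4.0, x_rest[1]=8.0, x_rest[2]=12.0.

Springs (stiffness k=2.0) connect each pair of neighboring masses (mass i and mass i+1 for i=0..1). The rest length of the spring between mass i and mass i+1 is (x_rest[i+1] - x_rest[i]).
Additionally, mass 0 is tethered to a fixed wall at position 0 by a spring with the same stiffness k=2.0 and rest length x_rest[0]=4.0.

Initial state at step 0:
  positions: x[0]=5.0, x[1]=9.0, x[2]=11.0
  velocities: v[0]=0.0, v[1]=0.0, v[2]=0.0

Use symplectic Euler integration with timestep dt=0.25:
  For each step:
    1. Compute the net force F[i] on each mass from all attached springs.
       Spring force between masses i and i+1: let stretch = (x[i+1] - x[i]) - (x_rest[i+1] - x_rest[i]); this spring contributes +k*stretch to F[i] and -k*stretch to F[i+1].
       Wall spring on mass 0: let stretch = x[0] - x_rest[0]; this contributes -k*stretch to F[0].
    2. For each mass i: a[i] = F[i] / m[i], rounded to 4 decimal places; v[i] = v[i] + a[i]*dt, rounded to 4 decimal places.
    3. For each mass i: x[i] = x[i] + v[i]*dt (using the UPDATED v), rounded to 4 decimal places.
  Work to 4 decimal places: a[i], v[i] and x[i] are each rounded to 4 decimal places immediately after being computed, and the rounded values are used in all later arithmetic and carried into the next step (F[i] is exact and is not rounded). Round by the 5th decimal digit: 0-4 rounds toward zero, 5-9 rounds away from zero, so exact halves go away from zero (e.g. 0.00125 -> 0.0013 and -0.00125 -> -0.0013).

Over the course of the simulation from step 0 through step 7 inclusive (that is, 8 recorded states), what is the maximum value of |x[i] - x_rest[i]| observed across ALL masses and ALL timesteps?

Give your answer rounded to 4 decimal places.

Step 0: x=[5.0000 9.0000 11.0000] v=[0.0000 0.0000 0.0000]
Step 1: x=[4.8750 8.7500 11.2500] v=[-0.5000 -1.0000 1.0000]
Step 2: x=[4.6250 8.3281 11.6875] v=[-1.0000 -1.6875 1.7500]
Step 3: x=[4.2598 7.8633 12.2051] v=[-1.4610 -1.8594 2.0703]
Step 4: x=[3.8125 7.4907 12.6800] v=[-1.7892 -1.4903 1.8994]
Step 5: x=[3.3484 7.3070 13.0062] v=[-1.8564 -0.7348 1.3048]
Step 6: x=[2.9606 7.3409 13.1200] v=[-1.5513 0.1355 0.4552]
Step 7: x=[2.7502 7.5496 13.0114] v=[-0.8415 0.8349 -0.4344]
Max displacement = 1.2498

Answer: 1.2498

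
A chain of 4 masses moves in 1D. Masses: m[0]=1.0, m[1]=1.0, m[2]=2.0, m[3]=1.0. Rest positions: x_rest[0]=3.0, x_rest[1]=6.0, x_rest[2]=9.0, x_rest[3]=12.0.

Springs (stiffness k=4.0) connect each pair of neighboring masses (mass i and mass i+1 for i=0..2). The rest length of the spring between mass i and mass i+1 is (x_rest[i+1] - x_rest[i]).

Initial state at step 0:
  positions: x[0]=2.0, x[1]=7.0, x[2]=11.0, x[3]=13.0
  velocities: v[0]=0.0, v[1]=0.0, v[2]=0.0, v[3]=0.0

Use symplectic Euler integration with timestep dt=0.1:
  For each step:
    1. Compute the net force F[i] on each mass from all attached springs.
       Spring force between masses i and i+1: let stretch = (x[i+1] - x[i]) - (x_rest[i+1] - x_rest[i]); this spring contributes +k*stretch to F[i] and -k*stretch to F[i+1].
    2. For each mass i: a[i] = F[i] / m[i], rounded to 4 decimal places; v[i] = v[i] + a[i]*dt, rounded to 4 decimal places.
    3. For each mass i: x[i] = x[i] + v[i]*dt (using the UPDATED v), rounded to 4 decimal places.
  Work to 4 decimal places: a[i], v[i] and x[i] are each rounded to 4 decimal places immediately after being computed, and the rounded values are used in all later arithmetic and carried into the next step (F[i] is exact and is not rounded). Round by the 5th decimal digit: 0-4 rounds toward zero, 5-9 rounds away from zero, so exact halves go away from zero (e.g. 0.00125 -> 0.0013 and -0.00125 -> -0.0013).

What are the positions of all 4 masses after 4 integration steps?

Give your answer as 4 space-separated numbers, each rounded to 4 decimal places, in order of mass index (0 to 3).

Step 0: x=[2.0000 7.0000 11.0000 13.0000] v=[0.0000 0.0000 0.0000 0.0000]
Step 1: x=[2.0800 6.9600 10.9600 13.0400] v=[0.8000 -0.4000 -0.4000 0.4000]
Step 2: x=[2.2352 6.8848 10.8816 13.1168] v=[1.5520 -0.7520 -0.7840 0.7680]
Step 3: x=[2.4564 6.7835 10.7680 13.2242] v=[2.2118 -1.0131 -1.1363 1.0739]
Step 4: x=[2.7307 6.6685 10.6238 13.3533] v=[2.7426 -1.1501 -1.4420 1.2914]

Answer: 2.7307 6.6685 10.6238 13.3533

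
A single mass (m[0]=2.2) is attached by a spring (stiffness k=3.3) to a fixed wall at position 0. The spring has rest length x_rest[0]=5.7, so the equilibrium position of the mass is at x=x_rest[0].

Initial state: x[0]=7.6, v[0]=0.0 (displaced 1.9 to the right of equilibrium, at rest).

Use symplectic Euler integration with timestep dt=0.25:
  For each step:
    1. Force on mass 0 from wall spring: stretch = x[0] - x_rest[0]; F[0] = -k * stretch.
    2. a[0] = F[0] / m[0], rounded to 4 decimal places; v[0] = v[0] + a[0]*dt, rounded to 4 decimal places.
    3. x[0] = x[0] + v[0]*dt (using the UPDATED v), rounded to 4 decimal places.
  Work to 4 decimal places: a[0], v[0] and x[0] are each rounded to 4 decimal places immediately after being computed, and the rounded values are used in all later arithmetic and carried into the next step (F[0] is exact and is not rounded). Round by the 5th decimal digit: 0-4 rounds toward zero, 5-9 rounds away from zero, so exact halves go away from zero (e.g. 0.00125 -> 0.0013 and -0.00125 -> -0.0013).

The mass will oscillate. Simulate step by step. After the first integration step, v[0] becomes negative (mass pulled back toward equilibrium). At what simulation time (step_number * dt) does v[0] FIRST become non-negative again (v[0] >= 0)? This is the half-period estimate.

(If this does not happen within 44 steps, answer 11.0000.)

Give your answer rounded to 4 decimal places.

Step 0: x=[7.6000] v=[0.0000]
Step 1: x=[7.4219] v=[-0.7125]
Step 2: x=[7.0824] v=[-1.3582]
Step 3: x=[6.6133] v=[-1.8766]
Step 4: x=[6.0585] v=[-2.2191]
Step 5: x=[5.4701] v=[-2.3536]
Step 6: x=[4.9033] v=[-2.2674]
Step 7: x=[4.4112] v=[-1.9686]
Step 8: x=[4.0399] v=[-1.4853]
Step 9: x=[3.8242] v=[-0.8628]
Step 10: x=[3.7844] v=[-0.1594]
Step 11: x=[3.9242] v=[0.5590]
First v>=0 after going negative at step 11, time=2.7500

Answer: 2.7500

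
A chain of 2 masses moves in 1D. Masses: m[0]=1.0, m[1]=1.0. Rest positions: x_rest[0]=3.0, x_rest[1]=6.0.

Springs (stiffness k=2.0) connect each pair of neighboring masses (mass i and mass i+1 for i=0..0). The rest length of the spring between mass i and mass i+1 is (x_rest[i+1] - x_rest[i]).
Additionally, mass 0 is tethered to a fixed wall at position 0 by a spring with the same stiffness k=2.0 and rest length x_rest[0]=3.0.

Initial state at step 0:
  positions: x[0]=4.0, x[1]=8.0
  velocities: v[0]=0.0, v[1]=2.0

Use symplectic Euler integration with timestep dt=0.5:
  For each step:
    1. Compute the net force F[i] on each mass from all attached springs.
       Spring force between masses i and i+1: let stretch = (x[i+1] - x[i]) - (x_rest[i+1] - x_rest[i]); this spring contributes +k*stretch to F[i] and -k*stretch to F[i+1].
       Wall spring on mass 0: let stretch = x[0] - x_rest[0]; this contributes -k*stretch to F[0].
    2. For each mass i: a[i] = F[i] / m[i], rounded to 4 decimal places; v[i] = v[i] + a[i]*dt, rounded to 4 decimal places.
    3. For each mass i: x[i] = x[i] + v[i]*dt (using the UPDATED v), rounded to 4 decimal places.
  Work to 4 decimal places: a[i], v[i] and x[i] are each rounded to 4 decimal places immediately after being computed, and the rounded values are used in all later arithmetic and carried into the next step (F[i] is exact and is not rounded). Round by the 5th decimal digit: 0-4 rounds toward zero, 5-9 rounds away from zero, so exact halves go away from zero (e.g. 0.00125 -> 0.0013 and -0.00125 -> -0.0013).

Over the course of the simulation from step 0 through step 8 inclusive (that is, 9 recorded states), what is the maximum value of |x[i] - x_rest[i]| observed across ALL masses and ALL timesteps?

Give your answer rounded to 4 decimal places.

Answer: 2.5000

Derivation:
Step 0: x=[4.0000 8.0000] v=[0.0000 2.0000]
Step 1: x=[4.0000 8.5000] v=[0.0000 1.0000]
Step 2: x=[4.2500 8.2500] v=[0.5000 -0.5000]
Step 3: x=[4.3750 7.5000] v=[0.2500 -1.5000]
Step 4: x=[3.8750 6.6875] v=[-1.0000 -1.6250]
Step 5: x=[2.8438 5.9688] v=[-2.0625 -1.4375]
Step 6: x=[1.9532 5.1876] v=[-1.7813 -1.5625]
Step 7: x=[1.7032 4.2892] v=[-0.5001 -1.7969]
Step 8: x=[1.8946 3.5978] v=[0.3827 -1.3829]
Max displacement = 2.5000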